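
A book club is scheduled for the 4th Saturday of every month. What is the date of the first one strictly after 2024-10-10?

2024-10-26

October 2024 starts on a Tuesday; its first Saturday is the 5th, so the 4th Saturday is the 26th — 2024-10-26.
2024-10-26 is after 2024-10-10, so that is the next one.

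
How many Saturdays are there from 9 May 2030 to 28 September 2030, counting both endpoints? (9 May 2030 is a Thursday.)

21

9 May 2030 is a Thursday; the first Saturday on or after it is 11 May 2030 (2 days later).
From 11 May 2030 to 28 September 2030: 20 + 30 + 31 + 31 + 28 = 140 days (rest of May, June, July, August, September).
140 ÷ 7 = 20 full weeks with remainder 0, so 20 more Saturdays after the first → 21.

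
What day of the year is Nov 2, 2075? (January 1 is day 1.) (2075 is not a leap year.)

306

Days in months before Nov: 31 + 28 + 31 + 30 + 31 + 30 + 31 + 31 + 30 + 31 = 304.
Plus 2 days into Nov → day 306.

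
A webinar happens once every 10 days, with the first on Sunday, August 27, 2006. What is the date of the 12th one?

The 12th occurrence is 11 intervals after the first: 11 × 10 = 110 days after August 27, 2006.
August has 31 days — 4 days to the end of August leaves 106.
September has 30 days (76 left).
October has 31 days (45 left).
November has 30 days (15 left).
15 days into December → December 15, 2006.

December 15, 2006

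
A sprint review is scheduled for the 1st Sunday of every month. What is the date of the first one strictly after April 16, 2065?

May 3, 2065

April 2065 starts on a Wednesday, so its 1st Sunday is April 5, 2065 (4 days in).
That is not after April 16, 2065, so look at May 2065.
May 2065 starts on a Friday, so its 1st Sunday is May 3, 2065 (2 days in).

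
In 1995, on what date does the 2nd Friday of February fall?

1995-02-10

February 1995 begins on a Wednesday, so the first Friday is February 3 (2 days later).
The 2nd Friday is 1 weeks later: 3 + 7 = 10.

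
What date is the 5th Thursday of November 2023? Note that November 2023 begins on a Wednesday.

30 November 2023

November 2023 begins on a Wednesday, so the first Thursday is November 2 (1 day later).
The 5th Thursday is 4 weeks later: 2 + 28 = 30.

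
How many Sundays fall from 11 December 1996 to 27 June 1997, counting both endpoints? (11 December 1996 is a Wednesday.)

28

11 December 1996 is a Wednesday; the first Sunday on or after it is 15 December 1996 (4 days later).
From 15 December 1996 to 27 June 1997: 16 + 31 + 28 + 31 + 30 + 31 + 27 = 194 days (rest of December, January, February, March, April, May, June).
194 ÷ 7 = 27 full weeks with remainder 5, so 27 more Sundays after the first → 28.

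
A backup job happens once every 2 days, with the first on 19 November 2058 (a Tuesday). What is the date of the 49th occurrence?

The 49th occurrence is 48 intervals after the first: 48 × 2 = 96 days after 19 November 2058.
November has 30 days — 11 days to the end of November leaves 85.
December has 31 days (54 left).
January has 31 days (23 left).
23 days into February → 23 February 2059.

23 February 2059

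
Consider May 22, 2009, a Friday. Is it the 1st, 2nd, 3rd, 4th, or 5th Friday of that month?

4th

Day 22 falls in week ⌈22/7⌉ of the month.
Days 1–7 hold the 1st Friday, 8–14 the 2nd, 15–21 the 3rd, 22–28 the 4th, 29–31 the 5th.
22 is in the range for the 4th.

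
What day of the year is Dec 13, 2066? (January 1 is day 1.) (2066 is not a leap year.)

347

Days in months before Dec: 31 + 28 + 31 + 30 + 31 + 30 + 31 + 31 + 30 + 31 + 30 = 334.
Plus 13 days into Dec → day 347.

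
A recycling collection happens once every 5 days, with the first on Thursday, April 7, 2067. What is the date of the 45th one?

November 13, 2067

The 45th occurrence is 44 intervals after the first: 44 × 5 = 220 days after April 7, 2067.
April has 30 days — 23 days to the end of April leaves 197.
May has 31 days (166 left).
June has 30 days (136 left).
July has 31 days (105 left).
August has 31 days (74 left).
September has 30 days (44 left).
October has 31 days (13 left).
13 days into November → November 13, 2067.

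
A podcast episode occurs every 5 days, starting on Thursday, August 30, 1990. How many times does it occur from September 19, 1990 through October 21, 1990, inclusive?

Occurrences land 5·i days after August 30, 1990 for i = 0, 1, 2, …
September 19, 1990 is 20 days after the start; 20 ÷ 5 = 4 remainder 0. First occurrence in the window: #5 on September 19, 1990 (4×5 = 20 days in).
October 21, 1990 is 52 days after the start; 52 ÷ 5 = 10 remainder 2. Last occurrence in the window: #11 on October 19, 1990.
Occurrences #5 through #11: 7 in total.

7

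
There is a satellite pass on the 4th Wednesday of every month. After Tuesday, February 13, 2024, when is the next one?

February 2024 starts on a Thursday; its first Wednesday is the 7th, so the 4th Wednesday is the 28th — February 28, 2024.
February 28, 2024 is after February 13, 2024, so that is the next one.

February 28, 2024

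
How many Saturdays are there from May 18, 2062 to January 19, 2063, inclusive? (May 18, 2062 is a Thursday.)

May 18, 2062 is a Thursday; the first Saturday on or after it is May 20, 2062 (2 days later).
From May 20, 2062 to January 19, 2063: 11 + 30 + 31 + 31 + 30 + 31 + 30 + 31 + 19 = 244 days (rest of May, June, July, August, September, October, November, December, January).
244 ÷ 7 = 34 full weeks with remainder 6, so 34 more Saturdays after the first → 35.

35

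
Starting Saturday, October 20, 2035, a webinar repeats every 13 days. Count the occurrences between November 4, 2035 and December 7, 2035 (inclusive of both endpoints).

2

Occurrences land 13·i days after October 20, 2035 for i = 0, 1, 2, …
November 4, 2035 is 15 days after the start; 15 ÷ 13 = 1 remainder 2; since the remainder is 2, round up to i = 2. First occurrence in the window: #3 on November 15, 2035 (2×13 = 26 days in).
December 7, 2035 is 48 days after the start; 48 ÷ 13 = 3 remainder 9. Last occurrence in the window: #4 on November 28, 2035.
Occurrences #3 through #4: 2 in total.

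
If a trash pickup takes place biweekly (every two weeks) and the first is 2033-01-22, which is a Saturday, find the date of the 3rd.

2033-02-19

The 3rd occurrence is 2 intervals after the first: 2 × 14 = 28 days after 2033-01-22.
January has 31 days — 9 days to the end of January leaves 19.
19 days into February → 2033-02-19.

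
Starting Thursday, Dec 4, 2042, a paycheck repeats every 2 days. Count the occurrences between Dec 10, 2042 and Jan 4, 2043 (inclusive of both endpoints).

Occurrences land 2·i days after Dec 4, 2042 for i = 0, 1, 2, …
Dec 10, 2042 is 6 days after the start; 6 ÷ 2 = 3 remainder 0. First occurrence in the window: #4 on Dec 10, 2042 (3×2 = 6 days in).
Jan 4, 2043 is 31 days after the start; 31 ÷ 2 = 15 remainder 1. Last occurrence in the window: #16 on Jan 3, 2043.
Occurrences #4 through #16: 13 in total.

13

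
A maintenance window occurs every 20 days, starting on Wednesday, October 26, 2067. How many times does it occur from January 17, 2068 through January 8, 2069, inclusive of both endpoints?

18

Occurrences land 20·i days after October 26, 2067 for i = 0, 1, 2, …
January 17, 2068 is 83 days after the start; 83 ÷ 20 = 4 remainder 3; since the remainder is 3, round up to i = 5. First occurrence in the window: #6 on February 3, 2068 (5×20 = 100 days in).
January 8, 2069 is 440 days after the start; 440 ÷ 20 = 22 remainder 0. Last occurrence in the window: #23 on January 8, 2069.
Occurrences #6 through #23: 18 in total.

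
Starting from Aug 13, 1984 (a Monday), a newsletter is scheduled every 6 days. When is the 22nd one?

The 22nd occurrence is 21 intervals after the first: 21 × 6 = 126 days after Aug 13, 1984.
Aug has 31 days — 18 days to the end of Aug leaves 108.
Sep has 30 days (78 left).
Oct has 31 days (47 left).
Nov has 30 days (17 left).
17 days into Dec → Dec 17, 1984.

Dec 17, 1984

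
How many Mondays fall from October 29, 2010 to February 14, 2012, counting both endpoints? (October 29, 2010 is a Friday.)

68

October 29, 2010 is a Friday; the first Monday on or after it is November 1, 2010 (3 days later).
From November 1, 2010 to February 14, 2012: 60 + 365 + 45 = 470 days (rest of 2010, 2011, to February 14, 2012 in 2012).
470 ÷ 7 = 67 full weeks with remainder 1, so 67 more Mondays after the first → 68.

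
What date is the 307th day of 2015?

January has 31 days (307 − 31 = 276 remain).
February has 28 days (276 − 28 = 248 remain).
March has 31 days (248 − 31 = 217 remain).
April has 30 days (217 − 30 = 187 remain).
May has 31 days (187 − 31 = 156 remain).
June has 30 days (156 − 30 = 126 remain).
July has 31 days (126 − 31 = 95 remain).
August has 31 days (95 − 31 = 64 remain).
September has 30 days (64 − 30 = 34 remain).
October has 31 days (34 − 31 = 3 remain).
3 into November → November 3.

November 3, 2015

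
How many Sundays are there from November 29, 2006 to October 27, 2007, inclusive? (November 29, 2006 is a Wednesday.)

November 29, 2006 is a Wednesday; the first Sunday on or after it is December 3, 2006 (4 days later).
From December 3, 2006 to October 27, 2007: 28 + 31 + 28 + 31 + 30 + 31 + 30 + 31 + 31 + 30 + 27 = 328 days (rest of December, January, February, March, April, May, June, July, August, September, October).
328 ÷ 7 = 46 full weeks with remainder 6, so 46 more Sundays after the first → 47.

47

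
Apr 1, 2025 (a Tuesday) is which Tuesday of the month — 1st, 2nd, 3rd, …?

1st

Day 1 falls in week ⌈1/7⌉ of the month.
Days 1–7 hold the 1st Tuesday, 8–14 the 2nd, 15–21 the 3rd, 22–28 the 4th, 29–31 the 5th.
1 is in the range for the 1st.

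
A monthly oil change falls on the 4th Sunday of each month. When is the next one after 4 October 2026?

25 October 2026

October 2026 starts on a Thursday; its first Sunday is the 4th, so the 4th Sunday is the 25th — 25 October 2026.
25 October 2026 is after 4 October 2026, so that is the next one.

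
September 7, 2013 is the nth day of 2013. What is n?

250

Days in months before September: 31 + 28 + 31 + 30 + 31 + 30 + 31 + 31 = 243.
Plus 7 days into September → day 250.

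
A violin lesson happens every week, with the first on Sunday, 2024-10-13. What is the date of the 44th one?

2025-08-10

The 44th occurrence is 43 intervals after the first: 43 × 7 = 301 days after 2024-10-13.
October has 31 days — 18 days to the end of October leaves 283.
November has 30 days (253 left).
December has 31 days (222 left).
January has 31 days (191 left).
February has 28 days (163 left).
March has 31 days (132 left).
April has 30 days (102 left).
May has 31 days (71 left).
June has 30 days (41 left).
July has 31 days (10 left).
10 days into August → 2025-08-10.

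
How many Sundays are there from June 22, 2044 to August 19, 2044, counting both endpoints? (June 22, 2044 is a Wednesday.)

8

June 22, 2044 is a Wednesday; the first Sunday on or after it is June 26, 2044 (4 days later).
From June 26, 2044 to August 19, 2044: 4 + 31 + 19 = 54 days (rest of June, July, August).
54 ÷ 7 = 7 full weeks with remainder 5, so 7 more Sundays after the first → 8.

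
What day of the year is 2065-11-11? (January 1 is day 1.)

Days in months before November: 31 + 28 + 31 + 30 + 31 + 30 + 31 + 31 + 30 + 31 = 304.
Plus 11 days into November → day 315.

315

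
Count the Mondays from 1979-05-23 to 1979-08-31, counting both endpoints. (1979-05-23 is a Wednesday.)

1979-05-23 is a Wednesday; the first Monday on or after it is 1979-05-28 (5 days later).
From 1979-05-28 to 1979-08-31: 3 + 30 + 31 + 31 = 95 days (rest of May, June, July, August).
95 ÷ 7 = 13 full weeks with remainder 4, so 13 more Mondays after the first → 14.

14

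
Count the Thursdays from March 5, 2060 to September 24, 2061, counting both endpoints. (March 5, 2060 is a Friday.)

March 5, 2060 is a Friday; the first Thursday on or after it is March 11, 2060 (6 days later).
From March 11, 2060 to September 24, 2061: 295 + 267 = 562 days (rest of 2060, to September 24, 2061 in 2061).
562 ÷ 7 = 80 full weeks with remainder 2, so 80 more Thursdays after the first → 81.

81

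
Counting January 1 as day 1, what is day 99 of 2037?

2037-04-09

January has 31 days (99 − 31 = 68 remain).
February has 28 days (68 − 28 = 40 remain).
March has 31 days (40 − 31 = 9 remain).
9 into April → April 9.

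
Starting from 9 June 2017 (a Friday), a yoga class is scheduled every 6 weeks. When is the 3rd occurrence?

The 3rd occurrence is 2 intervals after the first: 2 × 42 = 84 days after 9 June 2017.
June has 30 days — 21 days to the end of June leaves 63.
July has 31 days (32 left).
August has 31 days (1 left).
1 day into September → 1 September 2017.

1 September 2017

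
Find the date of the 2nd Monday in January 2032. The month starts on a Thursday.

January 12, 2032

January 2032 begins on a Thursday, so the first Monday is January 5 (4 days later).
The 2nd Monday is 1 weeks later: 5 + 7 = 12.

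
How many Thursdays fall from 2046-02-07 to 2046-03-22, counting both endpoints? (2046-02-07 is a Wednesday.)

2046-02-07 is a Wednesday; the first Thursday on or after it is 2046-02-08 (1 day later).
From 2046-02-08 to 2046-03-22: 20 + 22 = 42 days (rest of February, March).
42 ÷ 7 = 6 full weeks with remainder 0, so 6 more Thursdays after the first → 7.

7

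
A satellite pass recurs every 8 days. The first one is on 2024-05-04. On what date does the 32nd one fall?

The 32nd occurrence is 31 intervals after the first: 31 × 8 = 248 days after 2024-05-04.
May has 31 days — 27 days to the end of May leaves 221.
June has 30 days (191 left).
July has 31 days (160 left).
August has 31 days (129 left).
September has 30 days (99 left).
October has 31 days (68 left).
November has 30 days (38 left).
December has 31 days (7 left).
7 days into January → 2025-01-07.

2025-01-07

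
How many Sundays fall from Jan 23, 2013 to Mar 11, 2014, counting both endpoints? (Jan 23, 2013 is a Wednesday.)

Jan 23, 2013 is a Wednesday; the first Sunday on or after it is Jan 27, 2013 (4 days later).
From Jan 27, 2013 to Mar 11, 2014: 338 + 70 = 408 days (rest of 2013, to Mar 11, 2014 in 2014).
408 ÷ 7 = 58 full weeks with remainder 2, so 58 more Sundays after the first → 59.

59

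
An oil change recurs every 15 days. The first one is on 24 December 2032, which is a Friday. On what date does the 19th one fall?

The 19th occurrence is 18 intervals after the first: 18 × 15 = 270 days after 24 December 2032.
December has 31 days — 7 days to the end of December leaves 263.
January has 31 days (232 left).
February has 28 days (204 left).
March has 31 days (173 left).
April has 30 days (143 left).
May has 31 days (112 left).
June has 30 days (82 left).
July has 31 days (51 left).
August has 31 days (20 left).
20 days into September → 20 September 2033.

20 September 2033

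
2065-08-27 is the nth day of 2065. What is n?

Days in months before August: 31 + 28 + 31 + 30 + 31 + 30 + 31 = 212.
Plus 27 days into August → day 239.

239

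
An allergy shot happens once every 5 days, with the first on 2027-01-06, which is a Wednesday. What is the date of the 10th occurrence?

2027-02-20

The 10th occurrence is 9 intervals after the first: 9 × 5 = 45 days after 2027-01-06.
January has 31 days — 25 days to the end of January leaves 20.
20 days into February → 2027-02-20.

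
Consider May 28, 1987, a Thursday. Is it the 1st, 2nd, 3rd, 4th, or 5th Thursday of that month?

Day 28 falls in week ⌈28/7⌉ of the month.
Days 1–7 hold the 1st Thursday, 8–14 the 2nd, 15–21 the 3rd, 22–28 the 4th, 29–31 the 5th.
28 is in the range for the 4th.

4th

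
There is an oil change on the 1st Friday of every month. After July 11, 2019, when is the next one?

July 2019 starts on a Monday, so its 1st Friday is July 5, 2019 (4 days in).
That is not after July 11, 2019, so look at August 2019.
August 2019 starts on a Thursday, so its 1st Friday is August 2, 2019 (1 day in).

August 2, 2019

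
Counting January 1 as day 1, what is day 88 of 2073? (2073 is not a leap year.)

March 29, 2073

January has 31 days (88 − 31 = 57 remain).
February has 28 days (57 − 28 = 29 remain).
29 into March → March 29.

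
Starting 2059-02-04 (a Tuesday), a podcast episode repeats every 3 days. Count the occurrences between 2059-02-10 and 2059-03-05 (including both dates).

Occurrences land 3·i days after 2059-02-04 for i = 0, 1, 2, …
2059-02-10 is 6 days after the start; 6 ÷ 3 = 2 remainder 0. First occurrence in the window: #3 on 2059-02-10 (2×3 = 6 days in).
2059-03-05 is 29 days after the start; 29 ÷ 3 = 9 remainder 2. Last occurrence in the window: #10 on 2059-03-03.
Occurrences #3 through #10: 8 in total.

8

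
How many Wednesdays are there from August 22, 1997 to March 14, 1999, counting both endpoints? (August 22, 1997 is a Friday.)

August 22, 1997 is a Friday; the first Wednesday on or after it is August 27, 1997 (5 days later).
From August 27, 1997 to March 14, 1999: 126 + 365 + 73 = 564 days (rest of 1997, 1998, to March 14, 1999 in 1999).
564 ÷ 7 = 80 full weeks with remainder 4, so 80 more Wednesdays after the first → 81.

81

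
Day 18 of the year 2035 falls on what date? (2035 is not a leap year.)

January 18, 2035

18 into January → January 18.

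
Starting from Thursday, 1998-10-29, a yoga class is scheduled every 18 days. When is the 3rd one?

The 3rd occurrence is 2 intervals after the first: 2 × 18 = 36 days after 1998-10-29.
October has 31 days — 2 days to the end of October leaves 34.
November has 30 days (4 left).
4 days into December → 1998-12-04.

1998-12-04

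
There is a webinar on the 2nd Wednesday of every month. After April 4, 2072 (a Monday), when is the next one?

April 13, 2072

April 2072 starts on a Friday; its first Wednesday is the 6th, so the 2nd Wednesday is the 13th — April 13, 2072.
April 13, 2072 is after April 4, 2072, so that is the next one.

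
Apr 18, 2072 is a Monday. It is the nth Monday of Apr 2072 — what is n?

3rd

Day 18 falls in week ⌈18/7⌉ of the month.
Days 1–7 hold the 1st Monday, 8–14 the 2nd, 15–21 the 3rd, 22–28 the 4th, 29–31 the 5th.
18 is in the range for the 3rd.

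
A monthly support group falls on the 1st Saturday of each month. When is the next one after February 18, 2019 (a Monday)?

February 2019 starts on a Friday, so its 1st Saturday is February 2, 2019 (1 day in).
That is not after February 18, 2019, so look at March 2019.
March 2019 starts on a Friday, so its 1st Saturday is March 2, 2019 (1 day in).

March 2, 2019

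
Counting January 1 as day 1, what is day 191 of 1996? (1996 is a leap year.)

January has 31 days (191 − 31 = 160 remain).
February has 29 days (160 − 29 = 131 remain).
March has 31 days (131 − 31 = 100 remain).
April has 30 days (100 − 30 = 70 remain).
May has 31 days (70 − 31 = 39 remain).
June has 30 days (39 − 30 = 9 remain).
9 into July → July 9.

July 9, 1996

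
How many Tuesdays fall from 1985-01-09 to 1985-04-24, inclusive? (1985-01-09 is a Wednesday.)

15

1985-01-09 is a Wednesday; the first Tuesday on or after it is 1985-01-15 (6 days later).
From 1985-01-15 to 1985-04-24: 16 + 28 + 31 + 24 = 99 days (rest of January, February, March, April).
99 ÷ 7 = 14 full weeks with remainder 1, so 14 more Tuesdays after the first → 15.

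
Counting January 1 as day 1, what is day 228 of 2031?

2031-08-16

January has 31 days (228 − 31 = 197 remain).
February has 28 days (197 − 28 = 169 remain).
March has 31 days (169 − 31 = 138 remain).
April has 30 days (138 − 30 = 108 remain).
May has 31 days (108 − 31 = 77 remain).
June has 30 days (77 − 30 = 47 remain).
July has 31 days (47 − 31 = 16 remain).
16 into August → August 16.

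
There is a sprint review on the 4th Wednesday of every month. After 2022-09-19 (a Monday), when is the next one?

2022-09-28

September 2022 starts on a Thursday; its first Wednesday is the 7th, so the 4th Wednesday is the 28th — 2022-09-28.
2022-09-28 is after 2022-09-19, so that is the next one.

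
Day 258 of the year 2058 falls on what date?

15 September 2058

January has 31 days (258 − 31 = 227 remain).
February has 28 days (227 − 28 = 199 remain).
March has 31 days (199 − 31 = 168 remain).
April has 30 days (168 − 30 = 138 remain).
May has 31 days (138 − 31 = 107 remain).
June has 30 days (107 − 30 = 77 remain).
July has 31 days (77 − 31 = 46 remain).
August has 31 days (46 − 31 = 15 remain).
15 into September → September 15.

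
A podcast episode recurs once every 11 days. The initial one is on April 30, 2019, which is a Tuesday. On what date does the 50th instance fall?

The 50th occurrence is 49 intervals after the first: 49 × 11 = 539 days after April 30, 2019.
April has 30 days — 0 days to the end of April leaves 539.
From end of April to end of 2019 is 245 days (294 left).
January has 31 days (263 left).
February has 29 days (234 left).
March has 31 days (203 left).
April has 30 days (173 left).
May has 31 days (142 left).
June has 30 days (112 left).
July has 31 days (81 left).
August has 31 days (50 left).
September has 30 days (20 left).
20 days into October → October 20, 2020.

October 20, 2020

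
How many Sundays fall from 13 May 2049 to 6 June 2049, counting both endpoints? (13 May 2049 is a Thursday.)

13 May 2049 is a Thursday; the first Sunday on or after it is 16 May 2049 (3 days later).
From 16 May 2049 to 6 June 2049: 15 + 6 = 21 days (rest of May, June).
21 ÷ 7 = 3 full weeks with remainder 0, so 3 more Sundays after the first → 4.

4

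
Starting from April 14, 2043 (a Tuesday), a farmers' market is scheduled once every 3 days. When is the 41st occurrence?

The 41st occurrence is 40 intervals after the first: 40 × 3 = 120 days after April 14, 2043.
April has 30 days — 16 days to the end of April leaves 104.
May has 31 days (73 left).
June has 30 days (43 left).
July has 31 days (12 left).
12 days into August → August 12, 2043.

August 12, 2043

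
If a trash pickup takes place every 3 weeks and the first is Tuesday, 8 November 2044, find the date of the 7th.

14 March 2045

The 7th occurrence is 6 intervals after the first: 6 × 21 = 126 days after 8 November 2044.
November has 30 days — 22 days to the end of November leaves 104.
December has 31 days (73 left).
January has 31 days (42 left).
February has 28 days (14 left).
14 days into March → 14 March 2045.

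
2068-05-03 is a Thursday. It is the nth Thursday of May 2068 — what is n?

Day 3 falls in week ⌈3/7⌉ of the month.
Days 1–7 hold the 1st Thursday, 8–14 the 2nd, 15–21 the 3rd, 22–28 the 4th, 29–31 the 5th.
3 is in the range for the 1st.

1st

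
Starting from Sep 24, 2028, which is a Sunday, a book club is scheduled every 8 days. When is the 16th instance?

Jan 22, 2029

The 16th occurrence is 15 intervals after the first: 15 × 8 = 120 days after Sep 24, 2028.
Sep has 30 days — 6 days to the end of Sep leaves 114.
Oct has 31 days (83 left).
Nov has 30 days (53 left).
Dec has 31 days (22 left).
22 days into Jan → Jan 22, 2029.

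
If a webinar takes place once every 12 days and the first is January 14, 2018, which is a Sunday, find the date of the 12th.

The 12th occurrence is 11 intervals after the first: 11 × 12 = 132 days after January 14, 2018.
January has 31 days — 17 days to the end of January leaves 115.
February has 28 days (87 left).
March has 31 days (56 left).
April has 30 days (26 left).
26 days into May → May 26, 2018.

May 26, 2018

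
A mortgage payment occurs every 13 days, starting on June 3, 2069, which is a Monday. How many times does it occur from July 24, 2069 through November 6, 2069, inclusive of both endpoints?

Occurrences land 13·i days after June 3, 2069 for i = 0, 1, 2, …
July 24, 2069 is 51 days after the start; 51 ÷ 13 = 3 remainder 12; since the remainder is 12, round up to i = 4. First occurrence in the window: #5 on July 25, 2069 (4×13 = 52 days in).
November 6, 2069 is 156 days after the start; 156 ÷ 13 = 12 remainder 0. Last occurrence in the window: #13 on November 6, 2069.
Occurrences #5 through #13: 9 in total.

9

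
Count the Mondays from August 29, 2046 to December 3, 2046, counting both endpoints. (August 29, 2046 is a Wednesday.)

August 29, 2046 is a Wednesday; the first Monday on or after it is September 3, 2046 (5 days later).
From September 3, 2046 to December 3, 2046: 27 + 31 + 30 + 3 = 91 days (rest of September, October, November, December).
91 ÷ 7 = 13 full weeks with remainder 0, so 13 more Mondays after the first → 14.

14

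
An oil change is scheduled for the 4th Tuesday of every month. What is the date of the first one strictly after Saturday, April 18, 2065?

April 28, 2065

April 2065 starts on a Wednesday; its first Tuesday is the 7th, so the 4th Tuesday is the 28th — April 28, 2065.
April 28, 2065 is after April 18, 2065, so that is the next one.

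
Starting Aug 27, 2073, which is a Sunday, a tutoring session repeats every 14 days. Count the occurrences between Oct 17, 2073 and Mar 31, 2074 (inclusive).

Occurrences land 14·i days after Aug 27, 2073 for i = 0, 1, 2, …
Oct 17, 2073 is 51 days after the start; 51 ÷ 14 = 3 remainder 9; since the remainder is 9, round up to i = 4. First occurrence in the window: #5 on Oct 22, 2073 (4×14 = 56 days in).
Mar 31, 2074 is 216 days after the start; 216 ÷ 14 = 15 remainder 6. Last occurrence in the window: #16 on Mar 25, 2074.
Occurrences #5 through #16: 12 in total.

12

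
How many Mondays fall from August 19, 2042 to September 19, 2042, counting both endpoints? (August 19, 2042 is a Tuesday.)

4

August 19, 2042 is a Tuesday; the first Monday on or after it is August 25, 2042 (6 days later).
From August 25, 2042 to September 19, 2042: 6 + 19 = 25 days (rest of August, September).
25 ÷ 7 = 3 full weeks with remainder 4, so 3 more Mondays after the first → 4.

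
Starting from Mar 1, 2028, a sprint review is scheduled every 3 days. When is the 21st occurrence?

Apr 30, 2028

The 21st occurrence is 20 intervals after the first: 20 × 3 = 60 days after Mar 1, 2028.
Mar has 31 days — 30 days to the end of Mar leaves 30.
30 days into Apr → Apr 30, 2028.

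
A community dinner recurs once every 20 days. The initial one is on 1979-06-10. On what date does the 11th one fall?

The 11th occurrence is 10 intervals after the first: 10 × 20 = 200 days after 1979-06-10.
June has 30 days — 20 days to the end of June leaves 180.
July has 31 days (149 left).
August has 31 days (118 left).
September has 30 days (88 left).
October has 31 days (57 left).
November has 30 days (27 left).
27 days into December → 1979-12-27.

1979-12-27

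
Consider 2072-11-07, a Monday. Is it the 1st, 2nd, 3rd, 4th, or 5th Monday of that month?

1st

Day 7 falls in week ⌈7/7⌉ of the month.
Days 1–7 hold the 1st Monday, 8–14 the 2nd, 15–21 the 3rd, 22–28 the 4th, 29–31 the 5th.
7 is in the range for the 1st.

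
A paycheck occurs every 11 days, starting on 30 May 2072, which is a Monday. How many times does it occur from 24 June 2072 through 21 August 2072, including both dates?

Occurrences land 11·i days after 30 May 2072 for i = 0, 1, 2, …
24 June 2072 is 25 days after the start; 25 ÷ 11 = 2 remainder 3; since the remainder is 3, round up to i = 3. First occurrence in the window: #4 on 2 July 2072 (3×11 = 33 days in).
21 August 2072 is 83 days after the start; 83 ÷ 11 = 7 remainder 6. Last occurrence in the window: #8 on 15 August 2072.
Occurrences #4 through #8: 5 in total.

5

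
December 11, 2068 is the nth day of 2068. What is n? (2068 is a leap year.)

Days in months before December: 31 + 29 + 31 + 30 + 31 + 30 + 31 + 31 + 30 + 31 + 30 = 335.
Plus 11 days into December → day 346.

346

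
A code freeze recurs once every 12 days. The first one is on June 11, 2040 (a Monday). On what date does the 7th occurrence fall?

The 7th occurrence is 6 intervals after the first: 6 × 12 = 72 days after June 11, 2040.
June has 30 days — 19 days to the end of June leaves 53.
July has 31 days (22 left).
22 days into August → August 22, 2040.

August 22, 2040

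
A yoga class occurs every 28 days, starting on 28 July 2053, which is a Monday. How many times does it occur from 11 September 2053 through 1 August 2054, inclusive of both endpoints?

Occurrences land 28·i days after 28 July 2053 for i = 0, 1, 2, …
11 September 2053 is 45 days after the start; 45 ÷ 28 = 1 remainder 17; since the remainder is 17, round up to i = 2. First occurrence in the window: #3 on 22 September 2053 (2×28 = 56 days in).
1 August 2054 is 369 days after the start; 369 ÷ 28 = 13 remainder 5. Last occurrence in the window: #14 on 27 July 2054.
Occurrences #3 through #14: 12 in total.

12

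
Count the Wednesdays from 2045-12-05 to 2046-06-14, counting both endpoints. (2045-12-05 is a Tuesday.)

28

2045-12-05 is a Tuesday; the first Wednesday on or after it is 2045-12-06 (1 day later).
From 2045-12-06 to 2046-06-14: 25 + 31 + 28 + 31 + 30 + 31 + 14 = 190 days (rest of December, January, February, March, April, May, June).
190 ÷ 7 = 27 full weeks with remainder 1, so 27 more Wednesdays after the first → 28.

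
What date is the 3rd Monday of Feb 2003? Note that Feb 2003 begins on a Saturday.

Feb 17, 2003

Feb 2003 begins on a Saturday, so the first Monday is Feb 3 (2 days later).
The 3rd Monday is 2 weeks later: 3 + 14 = 17.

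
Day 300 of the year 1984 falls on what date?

January has 31 days (300 − 31 = 269 remain).
February has 29 days (269 − 29 = 240 remain).
March has 31 days (240 − 31 = 209 remain).
April has 30 days (209 − 30 = 179 remain).
May has 31 days (179 − 31 = 148 remain).
June has 30 days (148 − 30 = 118 remain).
July has 31 days (118 − 31 = 87 remain).
August has 31 days (87 − 31 = 56 remain).
September has 30 days (56 − 30 = 26 remain).
26 into October → October 26.

October 26, 1984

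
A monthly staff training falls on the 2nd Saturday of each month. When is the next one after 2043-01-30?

2043-02-14

January 2043 starts on a Thursday; its first Saturday is the 3rd, so the 2nd Saturday is the 10th — 2043-01-10.
That is not after 2043-01-30, so look at February 2043.
February 2043 starts on a Sunday; its first Saturday is the 7th, so the 2nd Saturday is the 14th — 2043-02-14.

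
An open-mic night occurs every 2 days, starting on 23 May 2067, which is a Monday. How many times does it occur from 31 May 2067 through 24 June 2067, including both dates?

13

Occurrences land 2·i days after 23 May 2067 for i = 0, 1, 2, …
31 May 2067 is 8 days after the start; 8 ÷ 2 = 4 remainder 0. First occurrence in the window: #5 on 31 May 2067 (4×2 = 8 days in).
24 June 2067 is 32 days after the start; 32 ÷ 2 = 16 remainder 0. Last occurrence in the window: #17 on 24 June 2067.
Occurrences #5 through #17: 13 in total.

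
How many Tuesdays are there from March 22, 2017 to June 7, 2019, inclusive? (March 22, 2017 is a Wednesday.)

March 22, 2017 is a Wednesday; the first Tuesday on or after it is March 28, 2017 (6 days later).
From March 28, 2017 to June 7, 2019: 278 + 365 + 158 = 801 days (rest of 2017, 2018, to June 7, 2019 in 2019).
801 ÷ 7 = 114 full weeks with remainder 3, so 114 more Tuesdays after the first → 115.

115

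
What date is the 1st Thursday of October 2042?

October 2042 begins on a Wednesday, so the first Thursday is October 2 (1 day later).

2 October 2042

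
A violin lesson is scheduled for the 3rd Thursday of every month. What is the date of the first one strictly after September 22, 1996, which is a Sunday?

September 1996 starts on a Sunday; its first Thursday is the 5th, so the 3rd Thursday is the 19th — September 19, 1996.
That is not after September 22, 1996, so look at October 1996.
October 1996 starts on a Tuesday; its first Thursday is the 3rd, so the 3rd Thursday is the 17th — October 17, 1996.

October 17, 1996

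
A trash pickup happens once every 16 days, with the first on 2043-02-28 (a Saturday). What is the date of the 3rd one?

2043-04-01

The 3rd occurrence is 2 intervals after the first: 2 × 16 = 32 days after 2043-02-28.
February has 28 days — 0 days to the end of February leaves 32.
March has 31 days (1 left).
1 day into April → 2043-04-01.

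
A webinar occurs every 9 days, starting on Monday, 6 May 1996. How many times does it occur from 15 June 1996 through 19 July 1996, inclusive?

4

Occurrences land 9·i days after 6 May 1996 for i = 0, 1, 2, …
15 June 1996 is 40 days after the start; 40 ÷ 9 = 4 remainder 4; since the remainder is 4, round up to i = 5. First occurrence in the window: #6 on 20 June 1996 (5×9 = 45 days in).
19 July 1996 is 74 days after the start; 74 ÷ 9 = 8 remainder 2. Last occurrence in the window: #9 on 17 July 1996.
Occurrences #6 through #9: 4 in total.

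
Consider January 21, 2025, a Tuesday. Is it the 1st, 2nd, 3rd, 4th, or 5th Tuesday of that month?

3rd

Day 21 falls in week ⌈21/7⌉ of the month.
Days 1–7 hold the 1st Tuesday, 8–14 the 2nd, 15–21 the 3rd, 22–28 the 4th, 29–31 the 5th.
21 is in the range for the 3rd.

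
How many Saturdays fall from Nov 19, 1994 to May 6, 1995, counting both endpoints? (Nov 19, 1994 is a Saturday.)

25

Nov 19, 1994 is a Saturday; the first Saturday on or after it is Nov 19, 1994.
From Nov 19, 1994 to May 6, 1995: 11 + 31 + 31 + 28 + 31 + 30 + 6 = 168 days (rest of Nov, Dec, Jan, Feb, Mar, Apr, May).
168 ÷ 7 = 24 full weeks with remainder 0, so 24 more Saturdays after the first → 25.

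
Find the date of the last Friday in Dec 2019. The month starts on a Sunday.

Dec 2019 begins on a Sunday, so the first Friday is Dec 6 (5 days later).
Dec 2019 has 31 days. Adding weeks: 6, 13, 20, 27 — the last one ≤ 31 is the 27th.

Dec 27, 2019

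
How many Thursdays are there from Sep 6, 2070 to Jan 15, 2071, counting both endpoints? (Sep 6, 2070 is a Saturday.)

19

Sep 6, 2070 is a Saturday; the first Thursday on or after it is Sep 11, 2070 (5 days later).
From Sep 11, 2070 to Jan 15, 2071: 19 + 31 + 30 + 31 + 15 = 126 days (rest of Sep, Oct, Nov, Dec, Jan).
126 ÷ 7 = 18 full weeks with remainder 0, so 18 more Thursdays after the first → 19.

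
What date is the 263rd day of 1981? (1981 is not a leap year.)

January has 31 days (263 − 31 = 232 remain).
February has 28 days (232 − 28 = 204 remain).
March has 31 days (204 − 31 = 173 remain).
April has 30 days (173 − 30 = 143 remain).
May has 31 days (143 − 31 = 112 remain).
June has 30 days (112 − 30 = 82 remain).
July has 31 days (82 − 31 = 51 remain).
August has 31 days (51 − 31 = 20 remain).
20 into September → September 20.

September 20, 1981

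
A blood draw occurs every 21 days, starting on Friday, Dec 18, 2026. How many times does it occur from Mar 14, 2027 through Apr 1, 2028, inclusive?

Occurrences land 21·i days after Dec 18, 2026 for i = 0, 1, 2, …
Mar 14, 2027 is 86 days after the start; 86 ÷ 21 = 4 remainder 2; since the remainder is 2, round up to i = 5. First occurrence in the window: #6 on Apr 2, 2027 (5×21 = 105 days in).
Apr 1, 2028 is 470 days after the start; 470 ÷ 21 = 22 remainder 8. Last occurrence in the window: #23 on Mar 24, 2028.
Occurrences #6 through #23: 18 in total.

18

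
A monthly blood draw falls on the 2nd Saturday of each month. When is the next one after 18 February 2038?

13 March 2038

February 2038 starts on a Monday; its first Saturday is the 6th, so the 2nd Saturday is the 13th — 13 February 2038.
That is not after 18 February 2038, so look at March 2038.
March 2038 starts on a Monday; its first Saturday is the 6th, so the 2nd Saturday is the 13th — 13 March 2038.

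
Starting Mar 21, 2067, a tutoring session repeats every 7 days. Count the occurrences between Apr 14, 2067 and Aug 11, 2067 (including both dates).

17

Occurrences land 7·i days after Mar 21, 2067 for i = 0, 1, 2, …
Apr 14, 2067 is 24 days after the start; 24 ÷ 7 = 3 remainder 3; since the remainder is 3, round up to i = 4. First occurrence in the window: #5 on Apr 18, 2067 (4×7 = 28 days in).
Aug 11, 2067 is 143 days after the start; 143 ÷ 7 = 20 remainder 3. Last occurrence in the window: #21 on Aug 8, 2067.
Occurrences #5 through #21: 17 in total.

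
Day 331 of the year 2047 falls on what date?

November 27, 2047

January has 31 days (331 − 31 = 300 remain).
February has 28 days (300 − 28 = 272 remain).
March has 31 days (272 − 31 = 241 remain).
April has 30 days (241 − 30 = 211 remain).
May has 31 days (211 − 31 = 180 remain).
June has 30 days (180 − 30 = 150 remain).
July has 31 days (150 − 31 = 119 remain).
August has 31 days (119 − 31 = 88 remain).
September has 30 days (88 − 30 = 58 remain).
October has 31 days (58 − 31 = 27 remain).
27 into November → November 27.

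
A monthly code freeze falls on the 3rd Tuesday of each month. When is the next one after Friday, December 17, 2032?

December 21, 2032

December 2032 starts on a Wednesday; its first Tuesday is the 7th, so the 3rd Tuesday is the 21st — December 21, 2032.
December 21, 2032 is after December 17, 2032, so that is the next one.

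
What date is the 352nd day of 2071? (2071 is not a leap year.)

18 December 2071

January has 31 days (352 − 31 = 321 remain).
February has 28 days (321 − 28 = 293 remain).
March has 31 days (293 − 31 = 262 remain).
April has 30 days (262 − 30 = 232 remain).
May has 31 days (232 − 31 = 201 remain).
June has 30 days (201 − 30 = 171 remain).
July has 31 days (171 − 31 = 140 remain).
August has 31 days (140 − 31 = 109 remain).
September has 30 days (109 − 30 = 79 remain).
October has 31 days (79 − 31 = 48 remain).
November has 30 days (48 − 30 = 18 remain).
18 into December → December 18.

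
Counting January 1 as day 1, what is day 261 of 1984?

17 September 1984

January has 31 days (261 − 31 = 230 remain).
February has 29 days (230 − 29 = 201 remain).
March has 31 days (201 − 31 = 170 remain).
April has 30 days (170 − 30 = 140 remain).
May has 31 days (140 − 31 = 109 remain).
June has 30 days (109 − 30 = 79 remain).
July has 31 days (79 − 31 = 48 remain).
August has 31 days (48 − 31 = 17 remain).
17 into September → September 17.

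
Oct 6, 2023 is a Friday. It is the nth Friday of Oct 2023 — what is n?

1st

Day 6 falls in week ⌈6/7⌉ of the month.
Days 1–7 hold the 1st Friday, 8–14 the 2nd, 15–21 the 3rd, 22–28 the 4th, 29–31 the 5th.
6 is in the range for the 1st.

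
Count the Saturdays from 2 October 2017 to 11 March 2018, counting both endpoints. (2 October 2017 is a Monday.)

2 October 2017 is a Monday; the first Saturday on or after it is 7 October 2017 (5 days later).
From 7 October 2017 to 11 March 2018: 24 + 30 + 31 + 31 + 28 + 11 = 155 days (rest of October, November, December, January, February, March).
155 ÷ 7 = 22 full weeks with remainder 1, so 22 more Saturdays after the first → 23.

23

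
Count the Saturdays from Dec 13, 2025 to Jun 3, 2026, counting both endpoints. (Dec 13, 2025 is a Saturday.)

25

Dec 13, 2025 is a Saturday; the first Saturday on or after it is Dec 13, 2025.
From Dec 13, 2025 to Jun 3, 2026: 18 + 31 + 28 + 31 + 30 + 31 + 3 = 172 days (rest of Dec, Jan, Feb, Mar, Apr, May, Jun).
172 ÷ 7 = 24 full weeks with remainder 4, so 24 more Saturdays after the first → 25.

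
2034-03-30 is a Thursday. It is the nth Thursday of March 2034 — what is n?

Day 30 falls in week ⌈30/7⌉ of the month.
Days 1–7 hold the 1st Thursday, 8–14 the 2nd, 15–21 the 3rd, 22–28 the 4th, 29–31 the 5th.
30 is in the range for the 5th.

5th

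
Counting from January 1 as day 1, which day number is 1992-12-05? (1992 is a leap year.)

340

Days in months before December: 31 + 29 + 31 + 30 + 31 + 30 + 31 + 31 + 30 + 31 + 30 = 335.
Plus 5 days into December → day 340.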